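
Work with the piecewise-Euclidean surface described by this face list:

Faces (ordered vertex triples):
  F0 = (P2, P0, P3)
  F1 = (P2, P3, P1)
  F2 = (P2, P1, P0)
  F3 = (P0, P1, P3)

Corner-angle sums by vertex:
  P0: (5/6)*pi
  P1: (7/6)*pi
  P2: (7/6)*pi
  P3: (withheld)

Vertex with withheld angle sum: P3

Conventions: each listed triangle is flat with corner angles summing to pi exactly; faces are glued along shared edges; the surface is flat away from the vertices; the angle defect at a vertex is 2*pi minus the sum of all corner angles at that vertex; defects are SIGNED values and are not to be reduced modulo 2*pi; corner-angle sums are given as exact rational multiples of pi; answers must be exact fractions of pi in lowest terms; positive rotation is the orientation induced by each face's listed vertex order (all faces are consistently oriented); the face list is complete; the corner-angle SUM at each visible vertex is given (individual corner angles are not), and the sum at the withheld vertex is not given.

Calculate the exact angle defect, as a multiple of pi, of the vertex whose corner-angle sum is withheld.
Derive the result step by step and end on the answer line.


V = 4, E = 6, F = 4; chi = V - E + F = 2
Gauss-Bonnet: total defect = 2*pi*chi = 4*pi; visible defects sum to (17/6)*pi

Answer: defect(P3) = (7/6)*pi


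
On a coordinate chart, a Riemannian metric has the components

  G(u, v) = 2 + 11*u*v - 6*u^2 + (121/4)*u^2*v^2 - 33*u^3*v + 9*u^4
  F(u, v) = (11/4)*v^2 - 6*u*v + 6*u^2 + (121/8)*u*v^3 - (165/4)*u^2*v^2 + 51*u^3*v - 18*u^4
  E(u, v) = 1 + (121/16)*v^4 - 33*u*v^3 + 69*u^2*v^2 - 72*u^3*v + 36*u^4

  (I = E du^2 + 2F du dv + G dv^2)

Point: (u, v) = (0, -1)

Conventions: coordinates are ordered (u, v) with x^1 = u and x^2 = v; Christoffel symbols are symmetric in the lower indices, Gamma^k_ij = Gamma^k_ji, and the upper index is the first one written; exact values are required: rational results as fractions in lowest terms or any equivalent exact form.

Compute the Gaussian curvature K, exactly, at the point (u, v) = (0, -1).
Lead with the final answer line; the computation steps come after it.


Answer: K = -7744/23409

E = 137/16, F = 11/4, G = 2, EG - F^2 = 153/16 at the point
E_u = 33, E_v = -121/4, F_u = -73/8, F_v = -11/2, G_u = -11, G_v = 0
E_vv = 363/4, F_uv = 315/8, G_uu = 97/2
K follows from Brioschi's formula, (det M1 - det M2)/(EG - F^2)^2.
M1 = [[-E_vv/2 + F_uv - G_uu/2, E_u/2, F_u - E_v/2], [F_v - G_u/2, E, F], [G_v/2, F, G]] = [[-121/4, 33/2, 6], [0, 137/16, 11/4], [0, 11/4, 2]]; det M1 = -18513/64
M2 = [[0, E_v/2, G_u/2], [E_v/2, E, F], [G_u/2, F, G]] = [[0, -121/8, -11/2], [-121/8, 137/16, 11/4], [-11/2, 11/4, 2]]; det M2 = -16577/64
det M1 - det M2 = -121/4; K = -121/4 / (153/16)^2 = -7744/23409


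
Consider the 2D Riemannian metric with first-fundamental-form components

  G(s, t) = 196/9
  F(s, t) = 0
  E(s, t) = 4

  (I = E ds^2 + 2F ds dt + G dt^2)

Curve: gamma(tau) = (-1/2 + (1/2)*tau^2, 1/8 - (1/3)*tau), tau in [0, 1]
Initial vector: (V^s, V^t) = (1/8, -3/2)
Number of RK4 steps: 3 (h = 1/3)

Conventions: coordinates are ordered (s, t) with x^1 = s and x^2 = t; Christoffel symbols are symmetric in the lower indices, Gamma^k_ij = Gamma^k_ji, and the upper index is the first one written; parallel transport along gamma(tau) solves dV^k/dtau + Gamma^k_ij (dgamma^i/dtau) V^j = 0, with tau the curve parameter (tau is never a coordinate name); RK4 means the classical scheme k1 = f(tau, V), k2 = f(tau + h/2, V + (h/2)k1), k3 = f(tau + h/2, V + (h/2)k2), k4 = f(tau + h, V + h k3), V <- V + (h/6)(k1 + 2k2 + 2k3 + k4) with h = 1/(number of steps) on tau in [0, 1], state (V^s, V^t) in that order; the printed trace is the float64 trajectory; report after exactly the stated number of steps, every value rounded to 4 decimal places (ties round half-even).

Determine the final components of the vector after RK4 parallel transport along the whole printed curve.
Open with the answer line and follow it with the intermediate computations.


Answer: V^s = 0.1250, V^t = -1.5000

gamma'(tau) = (tau, -1/3); f(tau, V)^k = -Gamma^k_ij(gamma(tau)) gamma'^i(tau) V^j; h = 1/3; intermediate values shown to 6 dp
curve data and Christoffel symbols at the stage parameters:
  tau = 0.000000: gamma = (-0.500000, 0.125000), gamma' = (0.000000, -0.333333); Gamma_sss = 0.000000, Gamma_sst = 0.000000, Gamma_stt = 0.000000, Gamma_tss = 0.000000, Gamma_tst = 0.000000, Gamma_ttt = 0.000000
  tau = 0.166667: gamma = (-0.486111, 0.069444), gamma' = (0.166667, -0.333333); Gamma_sss = 0.000000, Gamma_sst = 0.000000, Gamma_stt = 0.000000, Gamma_tss = 0.000000, Gamma_tst = 0.000000, Gamma_ttt = 0.000000
  tau = 0.333333: gamma = (-0.444444, 0.013889), gamma' = (0.333333, -0.333333); Gamma_sss = 0.000000, Gamma_sst = 0.000000, Gamma_stt = 0.000000, Gamma_tss = 0.000000, Gamma_tst = 0.000000, Gamma_ttt = 0.000000
  tau = 0.500000: gamma = (-0.375000, -0.041667), gamma' = (0.500000, -0.333333); Gamma_sss = 0.000000, Gamma_sst = 0.000000, Gamma_stt = 0.000000, Gamma_tss = 0.000000, Gamma_tst = 0.000000, Gamma_ttt = 0.000000
  tau = 0.666667: gamma = (-0.277778, -0.097222), gamma' = (0.666667, -0.333333); Gamma_sss = 0.000000, Gamma_sst = 0.000000, Gamma_stt = 0.000000, Gamma_tss = 0.000000, Gamma_tst = 0.000000, Gamma_ttt = 0.000000
  tau = 0.833333: gamma = (-0.152778, -0.152778), gamma' = (0.833333, -0.333333); Gamma_sss = 0.000000, Gamma_sst = 0.000000, Gamma_stt = 0.000000, Gamma_tss = 0.000000, Gamma_tst = 0.000000, Gamma_ttt = 0.000000
  tau = 1.000000: gamma = (0.000000, -0.208333), gamma' = (1.000000, -0.333333); Gamma_sss = 0.000000, Gamma_sst = 0.000000, Gamma_stt = 0.000000, Gamma_tss = 0.000000, Gamma_tst = 0.000000, Gamma_ttt = 0.000000
step 0: V^s = 0.1250, V^t = -1.5000
step 1: k1 = (0.000000, 0.000000), k2 = (0.000000, 0.000000), k3 = (0.000000, 0.000000), k4 = (0.000000, 0.000000); V <- V + (h/6)(k1 + 2k2 + 2k3 + k4): V^s = 0.1250, V^t = -1.5000
step 2: k1 = (0.000000, 0.000000), k2 = (0.000000, 0.000000), k3 = (0.000000, 0.000000), k4 = (0.000000, 0.000000); V <- V + (h/6)(k1 + 2k2 + 2k3 + k4): V^s = 0.1250, V^t = -1.5000
step 3: k1 = (0.000000, 0.000000), k2 = (0.000000, 0.000000), k3 = (0.000000, 0.000000), k4 = (0.000000, 0.000000); V <- V + (h/6)(k1 + 2k2 + 2k3 + k4): V^s = 0.1250, V^t = -1.5000


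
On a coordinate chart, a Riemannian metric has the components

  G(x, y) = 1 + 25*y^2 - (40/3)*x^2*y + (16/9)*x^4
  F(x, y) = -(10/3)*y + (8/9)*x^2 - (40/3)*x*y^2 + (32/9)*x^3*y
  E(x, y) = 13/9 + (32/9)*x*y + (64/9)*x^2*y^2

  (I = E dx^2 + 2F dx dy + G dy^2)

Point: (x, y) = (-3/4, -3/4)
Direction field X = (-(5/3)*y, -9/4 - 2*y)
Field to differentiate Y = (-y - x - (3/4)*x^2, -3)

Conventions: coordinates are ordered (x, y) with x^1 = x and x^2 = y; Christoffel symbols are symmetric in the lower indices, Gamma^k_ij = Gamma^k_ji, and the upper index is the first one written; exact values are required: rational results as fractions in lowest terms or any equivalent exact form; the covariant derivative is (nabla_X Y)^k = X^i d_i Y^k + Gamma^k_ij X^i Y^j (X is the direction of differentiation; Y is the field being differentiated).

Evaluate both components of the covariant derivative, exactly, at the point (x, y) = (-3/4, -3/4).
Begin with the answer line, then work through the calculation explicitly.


Answer: (nabla_X Y)^x = 15035/29888, (nabla_X Y)^y = -25029/29888

E = 205/36, F = 39/4, G = 85/4 at the point
E_x = -26/3, E_y = -26/3, F_x = -40/3, F_y = -119/6, G_x = -18, G_y = -45
EG - F^2 = 467/18;  g^inv = (18/467) * [[85/4, -39/4], [-39/4, 205/36]]
first-kind symbols [ij,l] = (1/2)(d_i g_jl + d_j g_il - d_l g_ij): [xx,x] = E_x/2 = -13/3, [xx,y] = F_x - E_y/2 = -9, [xy,x] = E_y/2 = -13/3, [xy,y] = G_x/2 = -9, [yy,x] = F_y - G_x/2 = -65/6, [yy,y] = G_y/2 = -45/2
Gamma^x_ij = (G*[ij,x] - F*[ij,y])/(EG - F^2), Gamma^y_ij = (E*[ij,y] - F*[ij,x])/(EG - F^2)
Gamma_xxx = -78/467, Gamma_xxy = -78/467, Gamma_xyy = -195/467, Gamma_yxx = -162/467, Gamma_yxy = -162/467, Gamma_yyy = -405/467
X = (5/4, -3/4), Y = (69/64, -3) at the point


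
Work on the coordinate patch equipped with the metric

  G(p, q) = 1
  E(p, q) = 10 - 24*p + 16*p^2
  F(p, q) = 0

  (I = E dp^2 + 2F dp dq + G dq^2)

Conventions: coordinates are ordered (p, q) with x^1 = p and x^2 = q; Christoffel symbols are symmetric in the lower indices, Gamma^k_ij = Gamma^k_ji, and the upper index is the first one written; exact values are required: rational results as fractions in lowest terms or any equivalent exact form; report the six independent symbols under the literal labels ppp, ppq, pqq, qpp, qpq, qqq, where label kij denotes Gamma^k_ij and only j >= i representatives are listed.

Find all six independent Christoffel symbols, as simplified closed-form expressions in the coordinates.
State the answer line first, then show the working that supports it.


Answer: Gamma_ppp = (8*p - 6)/(8*p^2 - 12*p + 5), Gamma_ppq = 0, Gamma_pqq = 0, Gamma_qpp = 0, Gamma_qpq = 0, Gamma_qqq = 0

E = 10 - 24*p + 16*p^2; F = 0; G = 1
Gamma^k_ij = (1/2) g^{kl} (d_i g_jl + d_j g_il - d_l g_ij), with g^inv = (1/(EG-F^2)) [[G, -F], [-F, E]]
first partials: E_p = -24 + 32*p, E_q = 0, F_p = 0, F_q = 0, G_p = 0, G_q = 0
D = EG - F^2 = 10 - 24*p + 16*p^2
expanded: Gamma^p_pp = (G E_p - 2F F_p + F E_q)/(2D), Gamma^p_pq = (G E_q - F G_p)/(2D), Gamma^p_qq = (2G F_q - G G_p - F G_q)/(2D), Gamma^q_pp = (2E F_p - E E_q - F E_p)/(2D), Gamma^q_pq = (E G_p - F E_q)/(2D), Gamma^q_qq = (E G_q - 2F F_q + F G_p)/(2D); substitute and cancel common factors


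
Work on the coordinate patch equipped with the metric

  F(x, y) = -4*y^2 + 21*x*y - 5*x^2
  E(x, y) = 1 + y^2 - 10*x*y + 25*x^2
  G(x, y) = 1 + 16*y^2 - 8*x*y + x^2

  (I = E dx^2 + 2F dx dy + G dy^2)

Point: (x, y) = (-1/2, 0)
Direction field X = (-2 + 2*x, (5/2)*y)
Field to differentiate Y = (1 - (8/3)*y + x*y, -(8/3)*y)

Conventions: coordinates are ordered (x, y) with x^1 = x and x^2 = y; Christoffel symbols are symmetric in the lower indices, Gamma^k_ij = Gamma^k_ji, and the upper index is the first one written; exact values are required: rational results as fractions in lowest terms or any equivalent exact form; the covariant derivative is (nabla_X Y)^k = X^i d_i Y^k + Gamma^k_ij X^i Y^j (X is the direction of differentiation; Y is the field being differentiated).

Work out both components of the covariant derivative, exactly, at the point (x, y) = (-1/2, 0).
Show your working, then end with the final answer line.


E = 29/4, F = -5/4, G = 5/4 at the point
E_x = -25, E_y = 5, F_x = 5, F_y = -21/2, G_x = -1, G_y = 4
EG - F^2 = 15/2;  g^inv = (2/15) * [[5/4, 5/4], [5/4, 29/4]]
first-kind symbols [ij,l] = (1/2)(d_i g_jl + d_j g_il - d_l g_ij): [xx,x] = E_x/2 = -25/2, [xx,y] = F_x - E_y/2 = 5/2, [xy,x] = E_y/2 = 5/2, [xy,y] = G_x/2 = -1/2, [yy,x] = F_y - G_x/2 = -10, [yy,y] = G_y/2 = 2
Gamma^x_ij = (G*[ij,x] - F*[ij,y])/(EG - F^2), Gamma^y_ij = (E*[ij,y] - F*[ij,x])/(EG - F^2)
Gamma_xxx = -5/3, Gamma_xxy = 1/3, Gamma_xyy = -4/3, Gamma_yxx = 1/3, Gamma_yxy = -1/15, Gamma_yyy = 4/15
X = (-3, 0), Y = (1, 0) at the point

Answer: (nabla_X Y)^x = 5, (nabla_X Y)^y = -1


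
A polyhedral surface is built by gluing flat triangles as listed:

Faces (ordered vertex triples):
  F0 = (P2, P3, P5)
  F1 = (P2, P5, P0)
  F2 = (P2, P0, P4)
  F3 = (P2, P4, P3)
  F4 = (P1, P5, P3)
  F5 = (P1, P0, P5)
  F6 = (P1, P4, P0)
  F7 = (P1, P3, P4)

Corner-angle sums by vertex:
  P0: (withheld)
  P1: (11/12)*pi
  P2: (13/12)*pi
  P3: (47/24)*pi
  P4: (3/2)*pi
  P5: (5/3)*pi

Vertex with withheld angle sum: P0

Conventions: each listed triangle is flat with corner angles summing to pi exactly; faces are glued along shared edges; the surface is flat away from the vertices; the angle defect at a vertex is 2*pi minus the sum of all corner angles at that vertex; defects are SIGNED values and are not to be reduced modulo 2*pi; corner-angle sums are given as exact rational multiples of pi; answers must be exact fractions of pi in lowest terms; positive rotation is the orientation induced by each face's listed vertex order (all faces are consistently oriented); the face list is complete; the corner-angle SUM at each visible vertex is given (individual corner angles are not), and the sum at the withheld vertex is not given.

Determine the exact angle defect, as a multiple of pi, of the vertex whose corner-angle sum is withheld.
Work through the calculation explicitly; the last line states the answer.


V = 6, E = 12, F = 8; chi = V - E + F = 2
Gauss-Bonnet: total defect = 2*pi*chi = 4*pi; visible defects sum to (23/8)*pi

Answer: defect(P0) = (9/8)*pi


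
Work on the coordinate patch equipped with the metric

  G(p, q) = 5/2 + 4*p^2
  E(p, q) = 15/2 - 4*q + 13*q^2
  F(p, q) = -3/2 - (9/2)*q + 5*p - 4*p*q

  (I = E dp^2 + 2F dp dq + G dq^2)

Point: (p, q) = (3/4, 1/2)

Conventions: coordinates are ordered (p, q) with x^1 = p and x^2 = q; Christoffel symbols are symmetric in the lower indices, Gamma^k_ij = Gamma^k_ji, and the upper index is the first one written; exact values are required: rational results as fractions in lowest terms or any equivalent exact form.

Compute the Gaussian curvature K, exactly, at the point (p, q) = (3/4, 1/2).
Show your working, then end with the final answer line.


E = 35/4, F = -3/2, G = 19/4, EG - F^2 = 629/16 at the point
E_p = 0, E_q = 9, F_p = 3, F_q = -15/2, G_p = 6, G_q = 0
E_qq = 26, F_pq = -4, G_pp = 8
Brioschi: K = (det M1 - det M2) / (EG - F^2)^2 with the standard first/second-derivative matrices M1, M2.
M1 = [[-E_qq/2 + F_pq - G_pp/2, E_p/2, F_p - E_q/2], [F_q - G_p/2, E, F], [G_q/2, F, G]] = [[-21, 0, -3/2], [-21/2, 35/4, -3/2], [0, -3/2, 19/4]]; det M1 = -13587/16
M2 = [[0, E_q/2, G_p/2], [E_q/2, E, F], [G_p/2, F, G]] = [[0, 9/2, 3], [9/2, 35/4, -3/2], [3, -3/2, 19/4]]; det M2 = -3447/16
det M1 - det M2 = -2535/4; K = -2535/4 / (629/16)^2 = -162240/395641

Answer: K = -162240/395641


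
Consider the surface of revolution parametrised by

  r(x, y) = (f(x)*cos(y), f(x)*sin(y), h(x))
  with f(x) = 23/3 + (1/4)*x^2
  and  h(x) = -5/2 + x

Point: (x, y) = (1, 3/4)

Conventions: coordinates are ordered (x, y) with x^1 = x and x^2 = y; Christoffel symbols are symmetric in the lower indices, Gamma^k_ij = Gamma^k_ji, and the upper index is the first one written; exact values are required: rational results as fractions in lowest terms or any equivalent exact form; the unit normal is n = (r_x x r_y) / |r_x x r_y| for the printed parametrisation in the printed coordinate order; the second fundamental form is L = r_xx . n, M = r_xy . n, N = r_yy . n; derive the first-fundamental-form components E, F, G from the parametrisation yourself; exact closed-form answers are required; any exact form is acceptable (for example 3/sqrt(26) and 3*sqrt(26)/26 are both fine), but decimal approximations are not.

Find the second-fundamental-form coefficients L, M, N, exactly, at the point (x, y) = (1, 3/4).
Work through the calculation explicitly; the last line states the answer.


f = 95/12, f' = 1/2, f'' = 1/2, h' = 1, h'' = 0
E = 5/4, F = 0, G = 9025/144; answer radicand W^2 = 5/4
unnormalised second-form numerators: l = -1/2, m = 0, n = 95/12; L = l/sqrt(5/4), and similarly M = m/sqrt(W^2), N = n/sqrt(W^2)

Answer: L = -sqrt(5)/5, M = 0, N = 19*sqrt(5)/6


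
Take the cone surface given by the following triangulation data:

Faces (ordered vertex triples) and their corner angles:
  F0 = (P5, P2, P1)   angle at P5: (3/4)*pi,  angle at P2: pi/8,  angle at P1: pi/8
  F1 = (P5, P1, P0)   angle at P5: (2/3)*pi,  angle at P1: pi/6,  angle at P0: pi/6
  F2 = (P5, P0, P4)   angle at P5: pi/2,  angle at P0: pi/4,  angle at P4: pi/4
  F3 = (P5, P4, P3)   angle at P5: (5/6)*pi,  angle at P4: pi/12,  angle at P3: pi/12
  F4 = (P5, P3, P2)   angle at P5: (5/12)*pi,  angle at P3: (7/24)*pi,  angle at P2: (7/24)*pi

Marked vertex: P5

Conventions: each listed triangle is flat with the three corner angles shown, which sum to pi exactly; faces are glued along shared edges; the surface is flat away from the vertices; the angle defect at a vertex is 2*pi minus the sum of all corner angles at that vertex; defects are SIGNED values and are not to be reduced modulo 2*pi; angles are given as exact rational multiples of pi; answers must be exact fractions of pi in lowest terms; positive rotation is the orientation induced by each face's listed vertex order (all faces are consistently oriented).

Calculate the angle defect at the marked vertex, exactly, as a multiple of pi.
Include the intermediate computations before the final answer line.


Sum of corner angles at P5: (19/6)*pi
defect = 2*pi - (19/6)*pi

Answer: defect(P5) = (-7/6)*pi


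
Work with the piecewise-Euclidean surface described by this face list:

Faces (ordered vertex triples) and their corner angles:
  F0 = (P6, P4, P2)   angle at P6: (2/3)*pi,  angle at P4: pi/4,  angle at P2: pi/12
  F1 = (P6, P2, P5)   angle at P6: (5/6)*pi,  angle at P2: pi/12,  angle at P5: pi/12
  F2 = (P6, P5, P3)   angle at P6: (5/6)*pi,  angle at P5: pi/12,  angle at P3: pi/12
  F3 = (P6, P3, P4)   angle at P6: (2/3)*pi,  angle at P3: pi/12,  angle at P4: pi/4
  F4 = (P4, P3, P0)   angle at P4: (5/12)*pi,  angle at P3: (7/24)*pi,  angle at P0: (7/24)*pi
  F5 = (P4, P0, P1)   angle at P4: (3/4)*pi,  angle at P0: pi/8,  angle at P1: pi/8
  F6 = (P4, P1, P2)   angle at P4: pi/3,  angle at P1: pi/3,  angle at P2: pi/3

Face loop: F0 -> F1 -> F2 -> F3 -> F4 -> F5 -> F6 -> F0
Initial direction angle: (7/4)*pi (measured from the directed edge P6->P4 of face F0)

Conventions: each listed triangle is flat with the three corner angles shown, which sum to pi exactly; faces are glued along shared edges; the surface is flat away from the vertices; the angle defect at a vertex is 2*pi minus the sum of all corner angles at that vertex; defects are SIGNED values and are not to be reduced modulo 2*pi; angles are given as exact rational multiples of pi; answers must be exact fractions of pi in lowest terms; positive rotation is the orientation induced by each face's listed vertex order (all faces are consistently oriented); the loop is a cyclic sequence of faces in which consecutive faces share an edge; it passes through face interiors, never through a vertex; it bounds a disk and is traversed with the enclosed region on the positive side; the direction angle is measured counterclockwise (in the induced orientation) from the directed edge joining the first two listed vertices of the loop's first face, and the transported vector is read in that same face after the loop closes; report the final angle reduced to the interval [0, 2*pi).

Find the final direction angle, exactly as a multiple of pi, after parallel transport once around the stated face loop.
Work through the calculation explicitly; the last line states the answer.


enclosed vertex P4: corner angles sum to 2*pi, defect = 2*pi - 2*pi = 0
enclosed vertex P6: corner angles sum to 3*pi, defect = 2*pi - 3*pi = -pi
the rotation equals the total enclosed defect, so the final angle is initial + defects (mod 2*pi)
final angle = (7/4)*pi - pi = (3/4)*pi (mod 2*pi)

Answer: final direction angle = (3/4)*pi


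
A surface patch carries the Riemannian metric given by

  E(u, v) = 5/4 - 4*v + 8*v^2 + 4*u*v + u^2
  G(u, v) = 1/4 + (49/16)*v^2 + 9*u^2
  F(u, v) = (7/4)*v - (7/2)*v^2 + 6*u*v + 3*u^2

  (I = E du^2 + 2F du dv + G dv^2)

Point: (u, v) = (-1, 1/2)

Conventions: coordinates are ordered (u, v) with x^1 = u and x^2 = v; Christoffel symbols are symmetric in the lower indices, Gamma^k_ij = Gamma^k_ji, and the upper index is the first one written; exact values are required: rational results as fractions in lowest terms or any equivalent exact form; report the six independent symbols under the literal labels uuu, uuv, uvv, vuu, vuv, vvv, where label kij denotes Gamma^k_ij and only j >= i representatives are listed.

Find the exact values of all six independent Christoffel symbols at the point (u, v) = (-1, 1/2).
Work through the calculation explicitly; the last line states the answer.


E = 1/4, F = 0, G = 641/64 at the point
E_u = 0, E_v = 0, F_u = -3, F_v = -31/4, G_u = -18, G_v = 49/16
EG - F^2 = 641/256;  g^inv = (256/641) * [[641/64, 0], [0, 1/4]]
first-kind symbols [ij,l] = (1/2)(d_i g_jl + d_j g_il - d_l g_ij): [uu,u] = E_u/2 = 0, [uu,v] = F_u - E_v/2 = -3, [uv,u] = E_v/2 = 0, [uv,v] = G_u/2 = -9, [vv,u] = F_v - G_u/2 = 5/4, [vv,v] = G_v/2 = 49/32
Gamma^u_ij = (G*[ij,u] - F*[ij,v])/(EG - F^2), Gamma^v_ij = (E*[ij,v] - F*[ij,u])/(EG - F^2)

Answer: Gamma_uuu = 0, Gamma_uuv = 0, Gamma_uvv = 5, Gamma_vuu = -192/641, Gamma_vuv = -576/641, Gamma_vvv = 98/641


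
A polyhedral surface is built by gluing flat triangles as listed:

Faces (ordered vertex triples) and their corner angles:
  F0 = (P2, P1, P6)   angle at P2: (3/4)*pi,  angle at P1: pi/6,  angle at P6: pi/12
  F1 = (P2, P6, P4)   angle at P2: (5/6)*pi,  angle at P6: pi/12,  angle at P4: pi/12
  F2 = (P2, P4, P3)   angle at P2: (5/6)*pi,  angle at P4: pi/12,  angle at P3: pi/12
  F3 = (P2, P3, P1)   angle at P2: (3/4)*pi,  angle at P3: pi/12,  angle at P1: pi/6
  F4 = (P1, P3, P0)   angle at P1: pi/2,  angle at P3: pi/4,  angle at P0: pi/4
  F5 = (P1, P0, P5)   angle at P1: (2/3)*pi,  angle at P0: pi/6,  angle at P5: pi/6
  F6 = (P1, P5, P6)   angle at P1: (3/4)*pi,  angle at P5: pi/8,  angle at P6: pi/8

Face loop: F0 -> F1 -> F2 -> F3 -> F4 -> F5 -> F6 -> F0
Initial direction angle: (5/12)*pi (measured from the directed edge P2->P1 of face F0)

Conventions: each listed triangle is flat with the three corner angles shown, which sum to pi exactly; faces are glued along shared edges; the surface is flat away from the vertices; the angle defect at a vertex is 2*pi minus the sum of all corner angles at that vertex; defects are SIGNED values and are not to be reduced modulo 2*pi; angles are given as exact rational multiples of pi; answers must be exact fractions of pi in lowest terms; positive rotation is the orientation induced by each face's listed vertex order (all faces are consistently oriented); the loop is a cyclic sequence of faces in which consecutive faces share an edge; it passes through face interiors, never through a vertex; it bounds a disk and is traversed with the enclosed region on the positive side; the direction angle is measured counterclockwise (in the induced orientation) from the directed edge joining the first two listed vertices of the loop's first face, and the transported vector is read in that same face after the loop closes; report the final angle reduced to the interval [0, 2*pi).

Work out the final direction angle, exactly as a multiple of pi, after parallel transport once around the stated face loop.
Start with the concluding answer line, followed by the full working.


Answer: final direction angle = pi

enclosed vertex P1: corner angles sum to (9/4)*pi, defect = 2*pi - (9/4)*pi = -pi/4
enclosed vertex P2: corner angles sum to (19/6)*pi, defect = 2*pi - (19/6)*pi = (-7/6)*pi
by Gauss-Bonnet the loop rotates the vector by the enclosed defect sum (positive orientation, mod 2*pi)
final angle = (5/12)*pi - (17/12)*pi = pi (mod 2*pi)


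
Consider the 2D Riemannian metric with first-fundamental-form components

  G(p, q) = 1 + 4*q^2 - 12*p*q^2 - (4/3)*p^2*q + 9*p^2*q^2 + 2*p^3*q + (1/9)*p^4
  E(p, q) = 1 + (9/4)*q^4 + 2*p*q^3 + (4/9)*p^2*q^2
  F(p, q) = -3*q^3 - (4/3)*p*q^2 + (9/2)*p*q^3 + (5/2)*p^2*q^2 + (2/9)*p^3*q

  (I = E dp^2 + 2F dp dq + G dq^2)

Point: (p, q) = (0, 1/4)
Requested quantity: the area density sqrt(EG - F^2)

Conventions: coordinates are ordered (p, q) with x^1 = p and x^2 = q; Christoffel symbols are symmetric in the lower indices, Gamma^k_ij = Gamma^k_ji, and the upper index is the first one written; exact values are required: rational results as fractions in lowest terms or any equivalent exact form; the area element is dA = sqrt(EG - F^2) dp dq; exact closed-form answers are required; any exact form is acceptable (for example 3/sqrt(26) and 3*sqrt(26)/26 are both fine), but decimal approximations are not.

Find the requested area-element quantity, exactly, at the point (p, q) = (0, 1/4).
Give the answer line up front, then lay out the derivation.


Answer: sqrt(EG - F^2) = sqrt(1289)/32

E = 1033/1024, F = -3/64, G = 5/4; EG - F^2 = 1289/1024


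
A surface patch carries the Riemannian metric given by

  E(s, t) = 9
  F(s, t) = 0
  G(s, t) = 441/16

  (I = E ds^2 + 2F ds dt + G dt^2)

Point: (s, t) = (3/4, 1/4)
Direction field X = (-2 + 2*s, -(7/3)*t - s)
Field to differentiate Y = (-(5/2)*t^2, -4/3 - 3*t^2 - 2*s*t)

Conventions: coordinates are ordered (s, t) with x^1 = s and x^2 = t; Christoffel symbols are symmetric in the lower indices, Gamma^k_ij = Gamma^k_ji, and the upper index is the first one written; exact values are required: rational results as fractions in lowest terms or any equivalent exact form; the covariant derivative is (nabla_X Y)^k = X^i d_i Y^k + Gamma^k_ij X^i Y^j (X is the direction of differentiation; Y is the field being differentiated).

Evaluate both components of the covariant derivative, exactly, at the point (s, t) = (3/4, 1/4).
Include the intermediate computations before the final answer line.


E = 9, F = 0, G = 441/16 at the point
E_s = 0, E_t = 0, F_s = 0, F_t = 0, G_s = 0, G_t = 0
EG - F^2 = 3969/16;  g^inv = (16/3969) * [[441/16, 0], [0, 9]]
first-kind symbols [ij,l] = (1/2)(d_i g_jl + d_j g_il - d_l g_ij): [ss,s] = E_s/2 = 0, [ss,t] = F_s - E_t/2 = 0, [st,s] = E_t/2 = 0, [st,t] = G_s/2 = 0, [tt,s] = F_t - G_s/2 = 0, [tt,t] = G_t/2 = 0
Gamma^s_ij = (G*[ij,s] - F*[ij,t])/(EG - F^2), Gamma^t_ij = (E*[ij,t] - F*[ij,s])/(EG - F^2)
Gamma_sss = 0, Gamma_sst = 0, Gamma_stt = 0, Gamma_tss = 0, Gamma_tst = 0, Gamma_ttt = 0
X = (-1/2, -4/3), Y = (-5/32, -91/48) at the point

Answer: (nabla_X Y)^s = 5/3, (nabla_X Y)^t = 17/4


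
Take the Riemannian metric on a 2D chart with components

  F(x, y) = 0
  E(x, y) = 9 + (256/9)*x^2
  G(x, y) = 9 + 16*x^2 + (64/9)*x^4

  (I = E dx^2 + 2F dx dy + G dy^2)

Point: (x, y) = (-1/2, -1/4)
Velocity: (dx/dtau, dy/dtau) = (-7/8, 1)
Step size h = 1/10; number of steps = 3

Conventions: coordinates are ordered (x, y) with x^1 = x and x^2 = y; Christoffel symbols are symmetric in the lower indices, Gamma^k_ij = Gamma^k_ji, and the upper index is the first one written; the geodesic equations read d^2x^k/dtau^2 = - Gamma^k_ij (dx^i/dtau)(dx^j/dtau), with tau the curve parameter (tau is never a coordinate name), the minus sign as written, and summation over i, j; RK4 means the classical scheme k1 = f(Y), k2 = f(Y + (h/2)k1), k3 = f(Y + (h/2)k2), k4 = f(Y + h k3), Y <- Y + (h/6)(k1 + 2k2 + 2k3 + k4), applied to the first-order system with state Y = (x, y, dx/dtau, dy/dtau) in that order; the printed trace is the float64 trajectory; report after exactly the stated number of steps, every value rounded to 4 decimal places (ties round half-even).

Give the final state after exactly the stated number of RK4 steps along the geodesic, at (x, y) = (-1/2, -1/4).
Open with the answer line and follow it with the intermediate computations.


Answer: x = -0.7556, y = -0.0038, dx/dtau = -0.8193, dy/dtau = 0.6574

f(Y) = (dx/dtau, dy/dtau, -Gamma^x_ij Y'^i Y'^j, -Gamma^y_ij Y'^i Y'^j) with the Gammas evaluated at the stage position; h = 0.100000; intermediate values shown to 6 dp
step 0: x = -0.5000, y = -0.2500, dx/dtau = -0.8750, dy/dtau = 1.0000
step 1:
  k1: at (x, y) = (-0.500000, -0.250000), (dx/dtau, dy/dtau) = (-0.875000, 1.000000); Gamma_xxx = -0.882759, Gamma_xxy = 0.000000, Gamma_xyy = 0.606897, Gamma_yxx = 0.000000, Gamma_yxy = -0.727273, Gamma_yyy = 0.000000; k1 = (-0.875000, 1.000000, 0.068966, -1.272727)
  k2: at (x, y) = (-0.543750, -0.200000), (dx/dtau, dy/dtau) = (-0.871552, 0.936364); Gamma_xxx = -0.888378, Gamma_xxy = 0.000000, Gamma_xyy = 0.631044, Gamma_yxx = 0.000000, Gamma_yxy = -0.765487, Gamma_yyy = 0.000000; k2 = (-0.871552, 0.936364, 0.121530, -1.249412)
  k3: at (x, y) = (-0.543578, -0.203182), (dx/dtau, dy/dtau) = (-0.868924, 0.937529); Gamma_xxx = -0.888369, Gamma_xxy = 0.000000, Gamma_xyy = 0.630953, Gamma_yxx = 0.000000, Gamma_yxy = -0.765345, Gamma_yyy = 0.000000; k3 = (-0.868924, 0.937529, 0.116160, -1.246964)
  k4: at (x, y) = (-0.586892, -0.156247), (dx/dtau, dy/dtau) = (-0.863384, 0.875304); Gamma_xxx = -0.888089, Gamma_xxy = 0.000000, Gamma_xyy = 0.652498, Gamma_yxx = 0.000000, Gamma_yxy = -0.798796, Gamma_yyy = 0.000000; k4 = (-0.863384, 0.875304, 0.162094, -1.207337)
  Y <- Y + (h/6)(k1 + 2k2 + 2k3 + k4): x = -0.5870, y = -0.1563, dx/dtau = -0.8632, dy/dtau = 0.8755
step 2:
  k1: at (x, y) = (-0.586989, -0.156282), (dx/dtau, dy/dtau) = (-0.863226, 0.875453); Gamma_xxx = -0.888082, Gamma_xxy = 0.000000, Gamma_xyy = 0.652543, Gamma_yxx = 0.000000, Gamma_yxy = -0.798866, Gamma_yyy = 0.000000; k1 = (-0.863226, 0.875453, 0.161642, -1.207428)
  k2: at (x, y) = (-0.630150, -0.112509), (dx/dtau, dy/dtau) = (-0.855144, 0.815082); Gamma_xxx = -0.883187, Gamma_xxy = 0.000000, Gamma_xyy = 0.672145, Gamma_yxx = 0.000000, Gamma_yxy = -0.828007, Gamma_yyy = 0.000000; k2 = (-0.855144, 0.815082, 0.199304, -1.154262)
  k3: at (x, y) = (-0.629746, -0.115528), (dx/dtau, dy/dtau) = (-0.853261, 0.817740); Gamma_xxx = -0.883251, Gamma_xxy = 0.000000, Gamma_xyy = 0.671969, Gamma_yxx = 0.000000, Gamma_yxy = -0.827753, Gamma_yyy = 0.000000; k3 = (-0.853261, 0.817740, 0.193710, -1.155122)
  k4: at (x, y) = (-0.672315, -0.074508), (dx/dtau, dy/dtau) = (-0.843855, 0.759941); Gamma_xxx = -0.874939, Gamma_xxy = 0.000000, Gamma_xyy = 0.689893, Gamma_yxx = 0.000000, Gamma_yxy = -0.852647, Gamma_yyy = 0.000000; k4 = (-0.843855, 0.759941, 0.224616, -1.093570)
  Y <- Y + (h/6)(k1 + 2k2 + 2k3 + k4): x = -0.6724, y = -0.0746, dx/dtau = -0.8437, dy/dtau = 0.7601
step 3:
  k1: at (x, y) = (-0.672387, -0.074598), (dx/dtau, dy/dtau) = (-0.843688, 0.760124); Gamma_xxx = -0.874922, Gamma_xxy = 0.000000, Gamma_xyy = 0.689922, Gamma_yxx = 0.000000, Gamma_yxy = -0.852686, Gamma_yyy = 0.000000; k1 = (-0.843688, 0.760124, 0.224149, -1.093667)
  k2: at (x, y) = (-0.714571, -0.036592), (dx/dtau, dy/dtau) = (-0.832480, 0.705440); Gamma_xxx = -0.864033, Gamma_xxy = 0.000000, Gamma_xyy = 0.706612, Gamma_yxx = 0.000000, Gamma_yxy = -0.873766, Gamma_yyy = 0.000000; k2 = (-0.832480, 0.705440, 0.247153, -1.026265)
  k3: at (x, y) = (-0.714011, -0.039326), (dx/dtau, dy/dtau) = (-0.831330, 0.708810); Gamma_xxx = -0.864192, Gamma_xxy = 0.000000, Gamma_xyy = 0.706396, Gamma_yxx = 0.000000, Gamma_yxy = -0.873509, Gamma_yyy = 0.000000; k3 = (-0.831330, 0.708810, 0.242350, -1.029440)
  k4: at (x, y) = (-0.755520, -0.003717), (dx/dtau, dy/dtau) = (-0.819453, 0.657180); Gamma_xxx = -0.851562, Gamma_xxy = 0.000000, Gamma_xyy = 0.722044, Gamma_yxx = 0.000000, Gamma_yxy = -0.891043, Gamma_yyy = 0.000000; k4 = (-0.819453, 0.657180, 0.259986, -0.959703)
  Y <- Y + (h/6)(k1 + 2k2 + 2k3 + k4): x = -0.7556, y = -0.0038, dx/dtau = -0.8193, dy/dtau = 0.6574


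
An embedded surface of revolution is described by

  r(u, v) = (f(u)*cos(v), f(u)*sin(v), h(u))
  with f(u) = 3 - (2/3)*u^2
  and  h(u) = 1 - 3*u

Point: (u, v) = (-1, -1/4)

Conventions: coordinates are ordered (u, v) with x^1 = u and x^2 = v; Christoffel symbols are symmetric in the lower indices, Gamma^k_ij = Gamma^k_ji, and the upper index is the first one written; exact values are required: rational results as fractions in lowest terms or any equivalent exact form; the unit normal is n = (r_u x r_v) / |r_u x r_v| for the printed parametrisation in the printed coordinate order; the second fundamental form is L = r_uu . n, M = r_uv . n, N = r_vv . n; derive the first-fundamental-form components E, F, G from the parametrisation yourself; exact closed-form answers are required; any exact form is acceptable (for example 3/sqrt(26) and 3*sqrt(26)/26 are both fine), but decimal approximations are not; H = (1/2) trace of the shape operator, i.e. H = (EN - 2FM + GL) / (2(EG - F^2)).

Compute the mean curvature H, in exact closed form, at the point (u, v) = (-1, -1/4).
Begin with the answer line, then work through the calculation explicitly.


Answer: H = -3375*sqrt(97)/131726

f = 7/3, f' = 4/3, f'' = -4/3, h' = -3, h'' = 0
E = 97/9, F = 0, G = 49/9; answer radicand W^2 = 97/9
unnormalised second-form numerators: l = -4, m = 0, n = -7; L = l/sqrt(97/9), and similarly M = m/sqrt(W^2), N = n/sqrt(W^2)
H = (E*n - 2*F*m + G*l) / (2*(EG - F^2)*sqrt(W^2)); E*n - 2*F*m + G*l = -875/9, EG - F^2 = 4753/81, so H = (-1125/1358)/sqrt(97/9)


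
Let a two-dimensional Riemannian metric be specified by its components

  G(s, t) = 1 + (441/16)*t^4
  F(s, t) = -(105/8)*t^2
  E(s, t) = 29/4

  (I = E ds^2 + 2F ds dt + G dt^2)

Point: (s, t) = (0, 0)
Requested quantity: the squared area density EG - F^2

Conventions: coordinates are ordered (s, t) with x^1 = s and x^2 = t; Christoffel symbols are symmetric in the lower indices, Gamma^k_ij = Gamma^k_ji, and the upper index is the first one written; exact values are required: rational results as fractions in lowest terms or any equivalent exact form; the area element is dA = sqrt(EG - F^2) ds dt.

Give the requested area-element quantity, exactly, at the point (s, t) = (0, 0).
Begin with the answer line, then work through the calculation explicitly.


Answer: EG - F^2 = 29/4

E = 29/4, F = 0, G = 1; EG - F^2 = 29/4


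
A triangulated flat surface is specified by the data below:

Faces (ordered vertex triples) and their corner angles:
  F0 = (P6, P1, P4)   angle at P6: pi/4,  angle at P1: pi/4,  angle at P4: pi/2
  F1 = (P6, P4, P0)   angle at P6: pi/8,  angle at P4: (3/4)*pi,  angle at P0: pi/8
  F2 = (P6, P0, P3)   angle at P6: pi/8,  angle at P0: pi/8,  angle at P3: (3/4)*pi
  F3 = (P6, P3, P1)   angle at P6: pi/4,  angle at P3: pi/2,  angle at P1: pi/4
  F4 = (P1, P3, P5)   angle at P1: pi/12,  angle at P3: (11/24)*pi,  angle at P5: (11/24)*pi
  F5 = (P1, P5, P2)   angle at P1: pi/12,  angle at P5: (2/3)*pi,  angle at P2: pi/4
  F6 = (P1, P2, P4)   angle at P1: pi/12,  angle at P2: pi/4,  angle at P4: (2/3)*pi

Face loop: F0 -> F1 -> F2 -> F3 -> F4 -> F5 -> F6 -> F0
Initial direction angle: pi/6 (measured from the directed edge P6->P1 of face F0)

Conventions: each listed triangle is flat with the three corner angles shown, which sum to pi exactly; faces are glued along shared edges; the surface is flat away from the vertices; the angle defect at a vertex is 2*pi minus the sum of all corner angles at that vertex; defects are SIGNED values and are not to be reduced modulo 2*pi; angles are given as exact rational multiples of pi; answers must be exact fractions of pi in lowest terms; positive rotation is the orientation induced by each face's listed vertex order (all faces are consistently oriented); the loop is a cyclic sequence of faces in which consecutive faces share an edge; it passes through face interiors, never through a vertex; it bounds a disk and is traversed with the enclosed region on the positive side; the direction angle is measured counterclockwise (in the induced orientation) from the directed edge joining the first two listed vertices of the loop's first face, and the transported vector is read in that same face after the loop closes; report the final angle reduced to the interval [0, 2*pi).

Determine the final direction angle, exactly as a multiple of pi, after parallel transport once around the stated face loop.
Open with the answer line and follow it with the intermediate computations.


Answer: final direction angle = (2/3)*pi

enclosed vertex P1: corner angles sum to (3/4)*pi, defect = 2*pi - (3/4)*pi = (5/4)*pi
enclosed vertex P6: corner angles sum to (3/4)*pi, defect = 2*pi - (3/4)*pi = (5/4)*pi
the final direction is the initial angle plus the enclosed defects, taken mod 2*pi in the induced orientation
final angle = pi/6 + (5/2)*pi = (2/3)*pi (mod 2*pi)


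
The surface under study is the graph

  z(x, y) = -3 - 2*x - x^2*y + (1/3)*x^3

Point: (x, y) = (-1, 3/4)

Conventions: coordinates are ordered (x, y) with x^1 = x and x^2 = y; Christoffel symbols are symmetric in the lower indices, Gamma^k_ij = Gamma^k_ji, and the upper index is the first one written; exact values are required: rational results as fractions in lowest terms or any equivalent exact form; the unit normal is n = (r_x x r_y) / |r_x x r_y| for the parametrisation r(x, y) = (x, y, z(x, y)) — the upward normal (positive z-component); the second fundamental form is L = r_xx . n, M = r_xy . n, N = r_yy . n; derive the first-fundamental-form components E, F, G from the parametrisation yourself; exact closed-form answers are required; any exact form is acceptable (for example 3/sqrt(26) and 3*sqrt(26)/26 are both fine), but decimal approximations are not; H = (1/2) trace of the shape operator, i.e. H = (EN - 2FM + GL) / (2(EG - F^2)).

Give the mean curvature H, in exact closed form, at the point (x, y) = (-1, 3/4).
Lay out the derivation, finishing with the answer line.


z_x = 1/2, z_y = -1, z_xx = -7/2, z_xy = 2, z_yy = 0
E = 5/4, F = -1/2, G = 2; answer radicand W^2 = 9/4
unnormalised second-form numerators: l = -7/2, m = 2, n = 0; L = l/sqrt(9/4), and similarly M = m/sqrt(W^2), N = n/sqrt(W^2)
H = (E*n - 2*F*m + G*l) / (2*(EG - F^2)*sqrt(W^2)); E*n - 2*F*m + G*l = -5, EG - F^2 = 9/4, so H = (-10/9)/sqrt(9/4)

Answer: H = -20/27


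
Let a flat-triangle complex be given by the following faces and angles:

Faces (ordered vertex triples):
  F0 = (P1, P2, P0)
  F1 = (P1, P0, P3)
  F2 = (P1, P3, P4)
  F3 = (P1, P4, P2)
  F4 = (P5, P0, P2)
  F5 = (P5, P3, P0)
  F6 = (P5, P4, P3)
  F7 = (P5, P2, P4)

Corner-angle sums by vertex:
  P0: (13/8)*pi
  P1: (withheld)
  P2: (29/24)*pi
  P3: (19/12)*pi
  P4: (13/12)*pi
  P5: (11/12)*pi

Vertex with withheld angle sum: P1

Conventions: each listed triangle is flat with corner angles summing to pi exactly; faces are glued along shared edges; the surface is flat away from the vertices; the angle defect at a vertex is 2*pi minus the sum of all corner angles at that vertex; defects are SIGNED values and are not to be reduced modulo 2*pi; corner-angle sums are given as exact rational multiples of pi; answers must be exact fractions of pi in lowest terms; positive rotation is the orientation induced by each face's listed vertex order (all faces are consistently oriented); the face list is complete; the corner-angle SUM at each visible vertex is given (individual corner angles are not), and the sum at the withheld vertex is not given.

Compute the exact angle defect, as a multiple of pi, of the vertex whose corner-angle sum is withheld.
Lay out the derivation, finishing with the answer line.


V = 6, E = 12, F = 8; chi = V - E + F = 2
Gauss-Bonnet: total defect = 2*pi*chi = 4*pi; visible defects sum to (43/12)*pi

Answer: defect(P1) = (5/12)*pi


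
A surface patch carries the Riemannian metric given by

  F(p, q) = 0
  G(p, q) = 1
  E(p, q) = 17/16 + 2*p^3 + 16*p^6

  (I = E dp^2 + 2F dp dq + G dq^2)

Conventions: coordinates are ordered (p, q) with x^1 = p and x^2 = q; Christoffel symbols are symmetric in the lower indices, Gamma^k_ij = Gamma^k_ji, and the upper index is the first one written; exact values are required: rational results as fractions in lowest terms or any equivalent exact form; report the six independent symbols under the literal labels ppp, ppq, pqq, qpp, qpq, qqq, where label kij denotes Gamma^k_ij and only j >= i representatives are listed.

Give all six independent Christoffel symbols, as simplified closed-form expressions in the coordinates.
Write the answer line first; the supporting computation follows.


Answer: Gamma_ppp = (768*p^5 + 48*p^2)/(256*p^6 + 32*p^3 + 17), Gamma_ppq = 0, Gamma_pqq = 0, Gamma_qpp = 0, Gamma_qpq = 0, Gamma_qqq = 0

E = 17/16 + 2*p^3 + 16*p^6; F = 0; G = 1
Gamma^k_ij = (1/2) g^{kl} (d_i g_jl + d_j g_il - d_l g_ij), with g^inv = (1/(EG-F^2)) [[G, -F], [-F, E]]
first partials: E_p = 6*p^2 + 96*p^5, E_q = 0, F_p = 0, F_q = 0, G_p = 0, G_q = 0
D = EG - F^2 = 17/16 + 2*p^3 + 16*p^6
expanded: Gamma^p_pp = (G E_p - 2F F_p + F E_q)/(2D), Gamma^p_pq = (G E_q - F G_p)/(2D), Gamma^p_qq = (2G F_q - G G_p - F G_q)/(2D), Gamma^q_pp = (2E F_p - E E_q - F E_p)/(2D), Gamma^q_pq = (E G_p - F E_q)/(2D), Gamma^q_qq = (E G_q - 2F F_q + F G_p)/(2D); substitute and cancel common factors


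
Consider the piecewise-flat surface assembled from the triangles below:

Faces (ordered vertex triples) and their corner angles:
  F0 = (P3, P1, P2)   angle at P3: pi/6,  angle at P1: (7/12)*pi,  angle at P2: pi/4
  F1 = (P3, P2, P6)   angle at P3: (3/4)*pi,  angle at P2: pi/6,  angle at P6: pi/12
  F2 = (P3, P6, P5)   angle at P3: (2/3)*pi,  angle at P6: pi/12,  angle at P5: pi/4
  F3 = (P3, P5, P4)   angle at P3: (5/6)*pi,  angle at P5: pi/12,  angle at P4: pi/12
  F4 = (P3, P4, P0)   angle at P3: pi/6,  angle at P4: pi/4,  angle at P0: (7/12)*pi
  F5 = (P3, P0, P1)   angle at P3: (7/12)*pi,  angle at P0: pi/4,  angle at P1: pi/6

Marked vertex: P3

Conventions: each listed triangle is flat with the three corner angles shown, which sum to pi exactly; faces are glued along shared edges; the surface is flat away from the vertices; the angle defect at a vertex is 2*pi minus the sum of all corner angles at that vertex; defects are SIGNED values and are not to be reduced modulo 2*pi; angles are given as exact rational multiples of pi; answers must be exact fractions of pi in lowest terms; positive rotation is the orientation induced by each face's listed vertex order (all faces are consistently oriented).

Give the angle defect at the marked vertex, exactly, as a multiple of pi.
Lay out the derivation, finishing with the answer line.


Sum of corner angles at P3: (19/6)*pi
defect = 2*pi - (19/6)*pi

Answer: defect(P3) = (-7/6)*pi
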